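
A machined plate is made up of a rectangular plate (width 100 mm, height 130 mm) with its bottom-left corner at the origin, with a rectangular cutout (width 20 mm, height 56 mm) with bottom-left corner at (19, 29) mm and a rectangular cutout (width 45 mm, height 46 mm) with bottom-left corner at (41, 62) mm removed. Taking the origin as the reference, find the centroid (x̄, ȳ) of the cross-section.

x̄ = 49.55 mm, ȳ = 61.69 mm

Part | A | x̄ᵢ | ȳᵢ | A·x̄ᵢ | A·ȳᵢ
plate | 13000.00 | 50.00 | 65.00 | 650000.00 | 845000.00
hole 1 | -1120.00 | 29.00 | 57.00 | -32480.00 | -63840.00
hole 2 | -2070.00 | 63.50 | 85.00 | -131445.00 | -175950.00
Σ | 9810.00 |  |  | 486075.00 | 605210.00
x̄ = 486075.00 / 9810.00 = 49.55 mm
ȳ = 605210.00 / 9810.00 = 61.69 mm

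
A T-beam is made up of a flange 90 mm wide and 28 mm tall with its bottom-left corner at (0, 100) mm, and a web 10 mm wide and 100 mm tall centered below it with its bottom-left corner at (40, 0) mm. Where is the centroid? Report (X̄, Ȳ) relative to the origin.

X̄ = 45.00 mm, Ȳ = 95.82 mm

web: A = 10 × 100 = 1000.00, centroid at (45.00, 50.00).
flange: A = 90 × 28 = 2520.00, centroid at (45.00, 114.00).
ΣA = 3520.00 mm²
ΣAX̄ = (1000.00)(45.00) + (2520.00)(45.00) = 158400.00 mm³
ΣAȲ = (1000.00)(50.00) + (2520.00)(114.00) = 337280.00 mm³
X̄ = 158400.00 / 3520.00 = 45.00 mm
Ȳ = 337280.00 / 3520.00 = 95.82 mm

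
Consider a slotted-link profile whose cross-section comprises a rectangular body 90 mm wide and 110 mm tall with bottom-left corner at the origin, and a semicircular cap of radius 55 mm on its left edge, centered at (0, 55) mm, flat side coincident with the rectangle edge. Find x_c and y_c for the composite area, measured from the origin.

x_c = 22.84 mm, y_c = 55.00 mm

Part | A | x̄ᵢ | ȳᵢ | A·x̄ᵢ | A·ȳᵢ
rectangular body | 9900.00 | 45.00 | 55.00 | 445500.00 | 544500.00
semicircular end | 4751.66 | -23.34 | 55.00 | -110916.67 | 261341.24
Σ | 14651.66 |  |  | 334583.33 | 805841.24
x_c = 334583.33 / 14651.66 = 22.84 mm
y_c = 805841.24 / 14651.66 = 55.00 mm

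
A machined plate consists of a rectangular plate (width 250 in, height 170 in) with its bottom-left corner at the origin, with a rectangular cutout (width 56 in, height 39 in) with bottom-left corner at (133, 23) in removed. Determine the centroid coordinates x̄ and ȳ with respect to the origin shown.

x̄ = 123.05 in, ȳ = 87.30 in

plate: A = 250 × 170 = 42500.00, centroid at (125.00, 85.00).
hole: A = −(56 × 39) = -2184.00, centroid at (161.00, 42.50).
ΣA = 40316.00 in², ΣAx̄ = 4960876.00 in³, ΣAȳ = 3519680.00 in³.
x̄ = 4960876.00/40316.00 = 123.05 in; ȳ = 3519680.00/40316.00 = 87.30 in.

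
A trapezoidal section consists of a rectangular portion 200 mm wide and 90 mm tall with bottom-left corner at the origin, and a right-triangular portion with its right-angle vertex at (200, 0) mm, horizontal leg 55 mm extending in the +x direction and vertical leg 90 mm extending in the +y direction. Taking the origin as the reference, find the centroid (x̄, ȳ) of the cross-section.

Part | A | x̄ᵢ | ȳᵢ | A·x̄ᵢ | A·ȳᵢ
rectangular portion | 18000.00 | 100.00 | 45.00 | 1800000.00 | 810000.00
triangular portion | 2475.00 | 218.33 | 30.00 | 540375.00 | 74250.00
Σ | 20475.00 |  |  | 2340375.00 | 884250.00
x̄ = 2340375.00 / 20475.00 = 114.30 mm
ȳ = 884250.00 / 20475.00 = 43.19 mm

x̄ = 114.30 mm, ȳ = 43.19 mm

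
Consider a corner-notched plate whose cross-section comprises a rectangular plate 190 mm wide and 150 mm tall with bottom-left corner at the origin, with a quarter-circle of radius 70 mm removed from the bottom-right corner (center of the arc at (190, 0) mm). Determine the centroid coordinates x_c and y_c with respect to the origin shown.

x_c = 84.81 mm, y_c = 82.07 mm

plate: A = 190 × 150 = 28500.00, centroid at (95.00, 75.00).
removed quarter-circle: A = −¼π·70² = -3848.45, centroid at (160.29, 29.71).
ΣA = 24651.55 mm², ΣAx_c = 2090627.64 mm³, ΣAy_c = 2023166.67 mm³.
x_c = 2090627.64/24651.55 = 84.81 mm; y_c = 2023166.67/24651.55 = 82.07 mm.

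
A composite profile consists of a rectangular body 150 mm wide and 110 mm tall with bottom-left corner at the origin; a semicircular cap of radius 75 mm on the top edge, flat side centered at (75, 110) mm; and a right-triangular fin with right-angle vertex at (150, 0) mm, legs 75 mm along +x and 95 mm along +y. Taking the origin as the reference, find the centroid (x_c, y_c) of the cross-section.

x_c = 87.33 mm, y_c = 78.67 mm

rectangular body: A = 150 × 110 = 16500.00, centroid at (75.00, 55.00).
semicircular top: A = ½π·75² = 8835.73, centroid at (75.00, 141.83).
triangular fin: A = ½·75·95 = 3562.50, centroid at (175.00, 31.67).
ΣA = 28898.23 mm²
ΣAx_c = (16500.00)(75.00) + (8835.73)(75.00) + (3562.50)(175.00) = 2523617.20 mm³
ΣAy_c = (16500.00)(55.00) + (8835.73)(141.83) + (3562.50)(31.67) = 2273492.73 mm³
x_c = 2523617.20 / 28898.23 = 87.33 mm
y_c = 2273492.73 / 28898.23 = 78.67 mm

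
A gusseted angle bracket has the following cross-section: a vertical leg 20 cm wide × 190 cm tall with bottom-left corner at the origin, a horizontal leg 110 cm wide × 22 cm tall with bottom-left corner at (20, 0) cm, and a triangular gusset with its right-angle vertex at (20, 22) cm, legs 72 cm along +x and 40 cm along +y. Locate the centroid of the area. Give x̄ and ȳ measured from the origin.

x̄ = 36.93 cm, ȳ = 57.25 cm

vertical leg: A = 20 × 190 = 3800.00, centroid at (10.00, 95.00).
horizontal leg: A = 110 × 22 = 2420.00, centroid at (75.00, 11.00).
gusset: A = ½·72·40 = 1440.00, centroid at (44.00, 35.33).
ΣA = 7660.00 cm², ΣAx̄ = 282860.00 cm³, ΣAȳ = 438500.00 cm³.
x̄ = 282860.00/7660.00 = 36.93 cm; ȳ = 438500.00/7660.00 = 57.25 cm.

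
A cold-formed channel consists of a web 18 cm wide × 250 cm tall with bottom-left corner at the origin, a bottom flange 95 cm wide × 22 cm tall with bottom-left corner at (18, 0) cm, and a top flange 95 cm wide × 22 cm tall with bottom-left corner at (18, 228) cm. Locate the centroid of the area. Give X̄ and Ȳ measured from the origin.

web: A = 18 × 250 = 4500.00, centroid at (9.00, 125.00).
bottom flange: A = 95 × 22 = 2090.00, centroid at (65.50, 11.00).
top flange: A = 95 × 22 = 2090.00, centroid at (65.50, 239.00).
ΣA = 8680.00 cm², ΣAX̄ = 314290.00 cm³, ΣAȲ = 1085000.00 cm³.
X̄ = 314290.00/8680.00 = 36.21 cm; Ȳ = 1085000.00/8680.00 = 125.00 cm.

X̄ = 36.21 cm, Ȳ = 125.00 cm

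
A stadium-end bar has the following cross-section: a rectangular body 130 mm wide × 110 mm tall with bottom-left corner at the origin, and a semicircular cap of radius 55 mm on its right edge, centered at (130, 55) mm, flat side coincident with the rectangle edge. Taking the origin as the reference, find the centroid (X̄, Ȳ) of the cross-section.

rectangular body: A = 130 × 110 = 14300.00, centroid at (65.00, 55.00).
semicircular end: A = ½π·55² = 4751.66, centroid at (153.34, 55.00).
ΣA = 19051.66 mm², ΣAX̄ = 1658132.32 mm³, ΣAȲ = 1047841.24 mm³.
X̄ = 1658132.32/19051.66 = 87.03 mm; Ȳ = 1047841.24/19051.66 = 55.00 mm.

X̄ = 87.03 mm, Ȳ = 55.00 mm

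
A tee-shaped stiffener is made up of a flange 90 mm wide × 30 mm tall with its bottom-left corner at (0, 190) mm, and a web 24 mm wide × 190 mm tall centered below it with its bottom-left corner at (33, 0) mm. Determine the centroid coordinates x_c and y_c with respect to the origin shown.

Part | A | x̄ᵢ | ȳᵢ | A·x̄ᵢ | A·ȳᵢ
web | 4560.00 | 45.00 | 95.00 | 205200.00 | 433200.00
flange | 2700.00 | 45.00 | 205.00 | 121500.00 | 553500.00
Σ | 7260.00 |  |  | 326700.00 | 986700.00
x_c = 326700.00 / 7260.00 = 45.00 mm
y_c = 986700.00 / 7260.00 = 135.91 mm

x_c = 45.00 mm, y_c = 135.91 mm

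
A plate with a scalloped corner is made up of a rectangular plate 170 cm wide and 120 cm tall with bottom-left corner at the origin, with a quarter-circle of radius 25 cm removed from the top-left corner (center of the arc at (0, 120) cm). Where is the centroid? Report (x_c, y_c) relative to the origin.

plate: A = 170 × 120 = 20400.00, centroid at (85.00, 60.00).
removed quarter-circle: A = −¼π·25² = -490.87, centroid at (10.61, 109.39).
ΣA = 19909.13 cm², ΣAx_c = 1728791.67 cm³, ΣAy_c = 1170303.47 cm³.
x_c = 1728791.67/19909.13 = 86.83 cm; y_c = 1170303.47/19909.13 = 58.78 cm.

x_c = 86.83 cm, y_c = 58.78 cm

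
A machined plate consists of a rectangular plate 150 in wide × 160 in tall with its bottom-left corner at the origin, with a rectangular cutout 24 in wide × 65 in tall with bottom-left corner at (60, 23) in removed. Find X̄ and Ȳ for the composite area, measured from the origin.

plate: A = 150 × 160 = 24000.00, centroid at (75.00, 80.00).
hole: A = −(24 × 65) = -1560.00, centroid at (72.00, 55.50).
ΣA = 22440.00 in²
ΣAX̄ = (24000.00)(75.00) + (-1560.00)(72.00) = 1687680.00 in³
ΣAȲ = (24000.00)(80.00) + (-1560.00)(55.50) = 1833420.00 in³
X̄ = 1687680.00 / 22440.00 = 75.21 in
Ȳ = 1833420.00 / 22440.00 = 81.70 in

X̄ = 75.21 in, Ȳ = 81.70 in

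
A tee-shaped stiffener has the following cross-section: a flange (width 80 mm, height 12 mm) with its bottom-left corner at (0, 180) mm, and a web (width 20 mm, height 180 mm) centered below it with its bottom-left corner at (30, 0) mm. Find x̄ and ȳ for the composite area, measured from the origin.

web: A = 20 × 180 = 3600.00, centroid at (40.00, 90.00).
flange: A = 80 × 12 = 960.00, centroid at (40.00, 186.00).
ΣA = 4560.00 mm²
ΣAx̄ = (3600.00)(40.00) + (960.00)(40.00) = 182400.00 mm³
ΣAȳ = (3600.00)(90.00) + (960.00)(186.00) = 502560.00 mm³
x̄ = 182400.00 / 4560.00 = 40.00 mm
ȳ = 502560.00 / 4560.00 = 110.21 mm

x̄ = 40.00 mm, ȳ = 110.21 mm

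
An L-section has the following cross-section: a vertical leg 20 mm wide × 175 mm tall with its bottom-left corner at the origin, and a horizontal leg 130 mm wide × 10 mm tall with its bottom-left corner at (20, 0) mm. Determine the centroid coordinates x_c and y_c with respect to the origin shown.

x_c = 30.31 mm, y_c = 65.16 mm

vertical leg: A = 20 × 175 = 3500.00, centroid at (10.00, 87.50).
horizontal leg: A = 130 × 10 = 1300.00, centroid at (85.00, 5.00).
ΣA = 4800.00 mm²
ΣAx_c = (3500.00)(10.00) + (1300.00)(85.00) = 145500.00 mm³
ΣAy_c = (3500.00)(87.50) + (1300.00)(5.00) = 312750.00 mm³
x_c = 145500.00 / 4800.00 = 30.31 mm
y_c = 312750.00 / 4800.00 = 65.16 mm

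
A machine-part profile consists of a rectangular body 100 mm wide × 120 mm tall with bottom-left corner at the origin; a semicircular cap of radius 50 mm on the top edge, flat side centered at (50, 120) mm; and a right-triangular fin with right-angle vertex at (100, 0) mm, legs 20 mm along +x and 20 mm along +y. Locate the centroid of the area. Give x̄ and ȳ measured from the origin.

rectangular body: A = 100 × 120 = 12000.00, centroid at (50.00, 60.00).
semicircular top: A = ½π·50² = 3926.99, centroid at (50.00, 141.22).
triangular fin: A = ½·20·20 = 200.00, centroid at (106.67, 6.67).
ΣA = 16126.99 mm², ΣAx̄ = 817682.87 mm³, ΣAȳ = 1275905.56 mm³.
x̄ = 817682.87/16126.99 = 50.70 mm; ȳ = 1275905.56/16126.99 = 79.12 mm.

x̄ = 50.70 mm, ȳ = 79.12 mm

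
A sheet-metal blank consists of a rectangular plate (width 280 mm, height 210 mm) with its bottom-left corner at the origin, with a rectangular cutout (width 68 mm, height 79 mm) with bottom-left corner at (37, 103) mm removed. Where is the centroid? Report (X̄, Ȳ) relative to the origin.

X̄ = 146.94 mm, Ȳ = 101.23 mm

Part | A | x̄ᵢ | ȳᵢ | A·x̄ᵢ | A·ȳᵢ
plate | 58800.00 | 140.00 | 105.00 | 8232000.00 | 6174000.00
hole | -5372.00 | 71.00 | 142.50 | -381412.00 | -765510.00
Σ | 53428.00 |  |  | 7850588.00 | 5408490.00
X̄ = 7850588.00 / 53428.00 = 146.94 mm
Ȳ = 5408490.00 / 53428.00 = 101.23 mm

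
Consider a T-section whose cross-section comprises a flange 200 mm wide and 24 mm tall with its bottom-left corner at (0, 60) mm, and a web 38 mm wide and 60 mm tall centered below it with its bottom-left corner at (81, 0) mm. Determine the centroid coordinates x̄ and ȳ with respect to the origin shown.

x̄ = 100.00 mm, ȳ = 58.47 mm

Part | A | x̄ᵢ | ȳᵢ | A·x̄ᵢ | A·ȳᵢ
web | 2280.00 | 100.00 | 30.00 | 228000.00 | 68400.00
flange | 4800.00 | 100.00 | 72.00 | 480000.00 | 345600.00
Σ | 7080.00 |  |  | 708000.00 | 414000.00
x̄ = 708000.00 / 7080.00 = 100.00 mm
ȳ = 414000.00 / 7080.00 = 58.47 mm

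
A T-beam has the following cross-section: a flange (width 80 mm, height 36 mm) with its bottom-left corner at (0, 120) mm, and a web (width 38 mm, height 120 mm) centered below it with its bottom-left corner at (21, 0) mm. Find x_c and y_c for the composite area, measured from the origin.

x_c = 40.00 mm, y_c = 90.19 mm

Part | A | x̄ᵢ | ȳᵢ | A·x̄ᵢ | A·ȳᵢ
web | 4560.00 | 40.00 | 60.00 | 182400.00 | 273600.00
flange | 2880.00 | 40.00 | 138.00 | 115200.00 | 397440.00
Σ | 7440.00 |  |  | 297600.00 | 671040.00
x_c = 297600.00 / 7440.00 = 40.00 mm
y_c = 671040.00 / 7440.00 = 90.19 mm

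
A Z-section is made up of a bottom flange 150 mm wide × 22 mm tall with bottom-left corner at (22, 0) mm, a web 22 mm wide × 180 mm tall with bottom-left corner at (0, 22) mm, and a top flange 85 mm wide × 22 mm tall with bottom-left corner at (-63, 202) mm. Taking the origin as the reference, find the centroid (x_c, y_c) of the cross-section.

Part | A | x̄ᵢ | ȳᵢ | A·x̄ᵢ | A·ȳᵢ
bottom flange | 3300.00 | 97.00 | 11.00 | 320100.00 | 36300.00
web | 3960.00 | 11.00 | 112.00 | 43560.00 | 443520.00
top flange | 1870.00 | -20.50 | 213.00 | -38335.00 | 398310.00
Σ | 9130.00 |  |  | 325325.00 | 878130.00
x_c = 325325.00 / 9130.00 = 35.63 mm
y_c = 878130.00 / 9130.00 = 96.18 mm

x_c = 35.63 mm, y_c = 96.18 mm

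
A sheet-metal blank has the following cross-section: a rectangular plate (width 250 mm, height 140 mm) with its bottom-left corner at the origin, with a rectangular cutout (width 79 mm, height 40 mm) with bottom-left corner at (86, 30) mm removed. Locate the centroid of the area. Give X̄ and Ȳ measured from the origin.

Part | A | x̄ᵢ | ȳᵢ | A·x̄ᵢ | A·ȳᵢ
plate | 35000.00 | 125.00 | 70.00 | 4375000.00 | 2450000.00
hole | -3160.00 | 125.50 | 50.00 | -396580.00 | -158000.00
Σ | 31840.00 |  |  | 3978420.00 | 2292000.00
X̄ = 3978420.00 / 31840.00 = 124.95 mm
Ȳ = 2292000.00 / 31840.00 = 71.98 mm

X̄ = 124.95 mm, Ȳ = 71.98 mm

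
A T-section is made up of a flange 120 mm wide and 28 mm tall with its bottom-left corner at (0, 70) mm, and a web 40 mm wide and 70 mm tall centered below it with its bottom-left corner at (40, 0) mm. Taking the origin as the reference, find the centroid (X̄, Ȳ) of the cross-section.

web: A = 40 × 70 = 2800.00, centroid at (60.00, 35.00).
flange: A = 120 × 28 = 3360.00, centroid at (60.00, 84.00).
ΣA = 6160.00 mm²
ΣAX̄ = (2800.00)(60.00) + (3360.00)(60.00) = 369600.00 mm³
ΣAȲ = (2800.00)(35.00) + (3360.00)(84.00) = 380240.00 mm³
X̄ = 369600.00 / 6160.00 = 60.00 mm
Ȳ = 380240.00 / 6160.00 = 61.73 mm

X̄ = 60.00 mm, Ȳ = 61.73 mm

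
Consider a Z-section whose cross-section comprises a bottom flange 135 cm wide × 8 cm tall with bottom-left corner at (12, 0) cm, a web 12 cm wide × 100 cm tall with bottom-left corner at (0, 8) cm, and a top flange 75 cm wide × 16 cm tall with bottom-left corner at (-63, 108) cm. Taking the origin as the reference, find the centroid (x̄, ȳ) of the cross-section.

bottom flange: A = 135 × 8 = 1080.00, centroid at (79.50, 4.00).
web: A = 12 × 100 = 1200.00, centroid at (6.00, 58.00).
top flange: A = 75 × 16 = 1200.00, centroid at (-25.50, 116.00).
ΣA = 3480.00 cm²
ΣAx̄ = (1080.00)(79.50) + (1200.00)(6.00) + (1200.00)(-25.50) = 62460.00 cm³
ΣAȳ = (1080.00)(4.00) + (1200.00)(58.00) + (1200.00)(116.00) = 213120.00 cm³
x̄ = 62460.00 / 3480.00 = 17.95 cm
ȳ = 213120.00 / 3480.00 = 61.24 cm

x̄ = 17.95 cm, ȳ = 61.24 cm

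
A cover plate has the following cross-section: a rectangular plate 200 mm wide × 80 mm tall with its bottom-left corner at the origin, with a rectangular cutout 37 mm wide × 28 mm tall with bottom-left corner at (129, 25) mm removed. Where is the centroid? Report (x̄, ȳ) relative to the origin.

x̄ = 96.71 mm, ȳ = 40.07 mm

Part | A | x̄ᵢ | ȳᵢ | A·x̄ᵢ | A·ȳᵢ
plate | 16000.00 | 100.00 | 40.00 | 1600000.00 | 640000.00
hole | -1036.00 | 147.50 | 39.00 | -152810.00 | -40404.00
Σ | 14964.00 |  |  | 1447190.00 | 599596.00
x̄ = 1447190.00 / 14964.00 = 96.71 mm
ȳ = 599596.00 / 14964.00 = 40.07 mm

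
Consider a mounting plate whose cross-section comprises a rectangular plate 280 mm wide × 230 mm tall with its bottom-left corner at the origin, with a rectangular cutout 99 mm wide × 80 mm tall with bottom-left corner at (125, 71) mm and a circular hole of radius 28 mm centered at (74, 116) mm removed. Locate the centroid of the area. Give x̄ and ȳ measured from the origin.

Part | A | x̄ᵢ | ȳᵢ | A·x̄ᵢ | A·ȳᵢ
plate | 64400.00 | 140.00 | 115.00 | 9016000.00 | 7406000.00
hole 1 | -7920.00 | 174.50 | 111.00 | -1382040.00 | -879120.00
hole 2 | -2463.01 | 74.00 | 116.00 | -182262.64 | -285709.00
Σ | 54016.99 |  |  | 7451697.36 | 6241171.00
x̄ = 7451697.36 / 54016.99 = 137.95 mm
ȳ = 6241171.00 / 54016.99 = 115.54 mm

x̄ = 137.95 mm, ȳ = 115.54 mm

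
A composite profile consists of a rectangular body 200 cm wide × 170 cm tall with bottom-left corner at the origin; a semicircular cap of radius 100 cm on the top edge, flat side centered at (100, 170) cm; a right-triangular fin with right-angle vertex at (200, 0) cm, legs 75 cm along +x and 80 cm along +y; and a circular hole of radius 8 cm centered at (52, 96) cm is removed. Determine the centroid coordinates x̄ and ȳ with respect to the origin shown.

x̄ = 107.33 cm, ȳ = 119.75 cm

rectangular body: A = 200 × 170 = 34000.00, centroid at (100.00, 85.00).
semicircular top: A = ½π·100² = 15707.96, centroid at (100.00, 212.44).
triangular fin: A = ½·75·80 = 3000.00, centroid at (225.00, 26.67).
hole: A = −π·8² = -201.06, centroid at (52.00, 96.00).
ΣA = 52506.90 cm², ΣAx̄ = 5635341.11 cm³, ΣAȳ = 6287718.48 cm³.
x̄ = 5635341.11/52506.90 = 107.33 cm; ȳ = 6287718.48/52506.90 = 119.75 cm.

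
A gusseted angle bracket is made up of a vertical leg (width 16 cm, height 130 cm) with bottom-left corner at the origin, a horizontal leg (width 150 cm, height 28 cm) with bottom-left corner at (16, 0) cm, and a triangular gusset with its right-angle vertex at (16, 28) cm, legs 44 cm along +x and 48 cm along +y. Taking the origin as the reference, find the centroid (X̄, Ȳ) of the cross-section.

X̄ = 58.78 cm, Ȳ = 32.78 cm

vertical leg: A = 16 × 130 = 2080.00, centroid at (8.00, 65.00).
horizontal leg: A = 150 × 28 = 4200.00, centroid at (91.00, 14.00).
gusset: A = ½·44·48 = 1056.00, centroid at (30.67, 44.00).
ΣA = 7336.00 cm², ΣAX̄ = 431224.00 cm³, ΣAȲ = 240464.00 cm³.
X̄ = 431224.00/7336.00 = 58.78 cm; Ȳ = 240464.00/7336.00 = 32.78 cm.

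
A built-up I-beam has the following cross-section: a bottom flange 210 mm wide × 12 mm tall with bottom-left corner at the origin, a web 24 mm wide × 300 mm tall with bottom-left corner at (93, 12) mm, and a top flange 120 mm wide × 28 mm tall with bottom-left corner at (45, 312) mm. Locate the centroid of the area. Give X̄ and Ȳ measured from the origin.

Part | A | x̄ᵢ | ȳᵢ | A·x̄ᵢ | A·ȳᵢ
bottom flange | 2520.00 | 105.00 | 6.00 | 264600.00 | 15120.00
web | 7200.00 | 105.00 | 162.00 | 756000.00 | 1166400.00
top flange | 3360.00 | 105.00 | 326.00 | 352800.00 | 1095360.00
Σ | 13080.00 |  |  | 1373400.00 | 2276880.00
X̄ = 1373400.00 / 13080.00 = 105.00 mm
Ȳ = 2276880.00 / 13080.00 = 174.07 mm

X̄ = 105.00 mm, Ȳ = 174.07 mm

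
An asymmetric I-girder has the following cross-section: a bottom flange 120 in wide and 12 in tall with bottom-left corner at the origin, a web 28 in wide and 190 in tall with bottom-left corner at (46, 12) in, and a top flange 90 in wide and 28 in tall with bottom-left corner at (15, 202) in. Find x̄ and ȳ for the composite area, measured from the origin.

x̄ = 60.00 in, ȳ = 120.93 in

bottom flange: A = 120 × 12 = 1440.00, centroid at (60.00, 6.00).
web: A = 28 × 190 = 5320.00, centroid at (60.00, 107.00).
top flange: A = 90 × 28 = 2520.00, centroid at (60.00, 216.00).
ΣA = 9280.00 in²
ΣAx̄ = (1440.00)(60.00) + (5320.00)(60.00) + (2520.00)(60.00) = 556800.00 in³
ΣAȳ = (1440.00)(6.00) + (5320.00)(107.00) + (2520.00)(216.00) = 1122200.00 in³
x̄ = 556800.00 / 9280.00 = 60.00 in
ȳ = 1122200.00 / 9280.00 = 120.93 in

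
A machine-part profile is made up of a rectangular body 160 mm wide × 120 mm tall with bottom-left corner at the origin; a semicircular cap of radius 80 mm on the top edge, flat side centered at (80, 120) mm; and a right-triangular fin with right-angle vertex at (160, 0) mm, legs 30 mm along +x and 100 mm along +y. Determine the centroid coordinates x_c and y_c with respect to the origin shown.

x_c = 84.39 mm, y_c = 89.41 mm

rectangular body: A = 160 × 120 = 19200.00, centroid at (80.00, 60.00).
semicircular top: A = ½π·80² = 10053.10, centroid at (80.00, 153.95).
triangular fin: A = ½·30·100 = 1500.00, centroid at (170.00, 33.33).
ΣA = 30753.10 mm²
ΣAx_c = (19200.00)(80.00) + (10053.10)(80.00) + (1500.00)(170.00) = 2595247.72 mm³
ΣAy_c = (19200.00)(60.00) + (10053.10)(153.95) + (1500.00)(33.33) = 2749704.91 mm³
x_c = 2595247.72 / 30753.10 = 84.39 mm
y_c = 2749704.91 / 30753.10 = 89.41 mm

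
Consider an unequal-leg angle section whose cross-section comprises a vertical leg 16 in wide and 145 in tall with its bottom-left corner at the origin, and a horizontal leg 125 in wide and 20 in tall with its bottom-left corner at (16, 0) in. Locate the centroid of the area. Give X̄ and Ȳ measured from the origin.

X̄ = 44.57 in, Ȳ = 40.08 in

vertical leg: A = 16 × 145 = 2320.00, centroid at (8.00, 72.50).
horizontal leg: A = 125 × 20 = 2500.00, centroid at (78.50, 10.00).
ΣA = 4820.00 in², ΣAX̄ = 214810.00 in³, ΣAȲ = 193200.00 in³.
X̄ = 214810.00/4820.00 = 44.57 in; Ȳ = 193200.00/4820.00 = 40.08 in.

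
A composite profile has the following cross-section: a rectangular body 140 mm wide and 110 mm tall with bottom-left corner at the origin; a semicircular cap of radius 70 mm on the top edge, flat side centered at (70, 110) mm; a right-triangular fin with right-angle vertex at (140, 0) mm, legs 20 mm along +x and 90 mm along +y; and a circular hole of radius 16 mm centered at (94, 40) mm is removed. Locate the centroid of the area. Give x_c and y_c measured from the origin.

Part | A | x̄ᵢ | ȳᵢ | A·x̄ᵢ | A·ȳᵢ
rectangular body | 15400.00 | 70.00 | 55.00 | 1078000.00 | 847000.00
semicircular top | 7696.90 | 70.00 | 139.71 | 538783.14 | 1075325.89
triangular fin | 900.00 | 146.67 | 30.00 | 132000.00 | 27000.00
hole | -804.25 | 94.00 | 40.00 | -75599.29 | -32169.91
Σ | 23192.65 |  |  | 1673183.85 | 1917155.98
x_c = 1673183.85 / 23192.65 = 72.14 mm
y_c = 1917155.98 / 23192.65 = 82.66 mm

x_c = 72.14 mm, y_c = 82.66 mm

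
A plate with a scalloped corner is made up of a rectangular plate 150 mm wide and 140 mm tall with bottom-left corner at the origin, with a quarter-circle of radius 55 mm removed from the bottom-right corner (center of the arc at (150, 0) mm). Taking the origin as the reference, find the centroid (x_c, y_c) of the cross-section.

Part | A | x̄ᵢ | ȳᵢ | A·x̄ᵢ | A·ȳᵢ
plate | 21000.00 | 75.00 | 70.00 | 1575000.00 | 1470000.00
removed quarter-circle | -2375.83 | 126.66 | 23.34 | -300916.08 | -55458.33
Σ | 18624.17 |  |  | 1274083.92 | 1414541.67
x_c = 1274083.92 / 18624.17 = 68.41 mm
y_c = 1414541.67 / 18624.17 = 75.95 mm

x_c = 68.41 mm, y_c = 75.95 mm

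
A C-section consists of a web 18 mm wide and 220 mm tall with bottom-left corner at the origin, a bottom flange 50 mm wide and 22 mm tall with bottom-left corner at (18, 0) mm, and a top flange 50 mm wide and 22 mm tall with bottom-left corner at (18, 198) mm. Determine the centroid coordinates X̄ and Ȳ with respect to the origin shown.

X̄ = 21.14 mm, Ȳ = 110.00 mm

web: A = 18 × 220 = 3960.00, centroid at (9.00, 110.00).
bottom flange: A = 50 × 22 = 1100.00, centroid at (43.00, 11.00).
top flange: A = 50 × 22 = 1100.00, centroid at (43.00, 209.00).
ΣA = 6160.00 mm², ΣAX̄ = 130240.00 mm³, ΣAȲ = 677600.00 mm³.
X̄ = 130240.00/6160.00 = 21.14 mm; Ȳ = 677600.00/6160.00 = 110.00 mm.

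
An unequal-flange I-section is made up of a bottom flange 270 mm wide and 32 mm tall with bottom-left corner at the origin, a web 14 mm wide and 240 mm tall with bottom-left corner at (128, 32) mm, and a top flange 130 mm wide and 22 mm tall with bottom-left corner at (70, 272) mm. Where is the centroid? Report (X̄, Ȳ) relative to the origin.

X̄ = 135.00 mm, Ȳ = 98.14 mm

Part | A | x̄ᵢ | ȳᵢ | A·x̄ᵢ | A·ȳᵢ
bottom flange | 8640.00 | 135.00 | 16.00 | 1166400.00 | 138240.00
web | 3360.00 | 135.00 | 152.00 | 453600.00 | 510720.00
top flange | 2860.00 | 135.00 | 283.00 | 386100.00 | 809380.00
Σ | 14860.00 |  |  | 2006100.00 | 1458340.00
X̄ = 2006100.00 / 14860.00 = 135.00 mm
Ȳ = 1458340.00 / 14860.00 = 98.14 mm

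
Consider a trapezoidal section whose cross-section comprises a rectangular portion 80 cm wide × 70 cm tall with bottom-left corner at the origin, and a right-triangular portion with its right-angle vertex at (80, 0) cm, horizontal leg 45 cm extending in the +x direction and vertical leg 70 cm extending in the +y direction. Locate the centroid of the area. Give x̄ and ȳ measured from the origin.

rectangular portion: A = 80 × 70 = 5600.00, centroid at (40.00, 35.00).
triangular portion: A = ½·45·70 = 1575.00, centroid at (95.00, 23.33).
ΣA = 7175.00 cm², ΣAx̄ = 373625.00 cm³, ΣAȳ = 232750.00 cm³.
x̄ = 373625.00/7175.00 = 52.07 cm; ȳ = 232750.00/7175.00 = 32.44 cm.

x̄ = 52.07 cm, ȳ = 32.44 cm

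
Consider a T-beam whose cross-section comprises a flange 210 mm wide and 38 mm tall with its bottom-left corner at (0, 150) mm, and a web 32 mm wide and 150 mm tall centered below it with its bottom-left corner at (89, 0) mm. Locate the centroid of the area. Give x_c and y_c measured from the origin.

x_c = 105.00 mm, y_c = 133.69 mm

web: A = 32 × 150 = 4800.00, centroid at (105.00, 75.00).
flange: A = 210 × 38 = 7980.00, centroid at (105.00, 169.00).
ΣA = 12780.00 mm², ΣAx_c = 1341900.00 mm³, ΣAy_c = 1708620.00 mm³.
x_c = 1341900.00/12780.00 = 105.00 mm; y_c = 1708620.00/12780.00 = 133.69 mm.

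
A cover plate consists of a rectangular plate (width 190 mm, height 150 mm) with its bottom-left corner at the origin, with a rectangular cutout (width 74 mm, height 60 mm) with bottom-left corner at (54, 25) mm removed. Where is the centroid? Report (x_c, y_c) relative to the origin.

x_c = 95.74 mm, y_c = 78.69 mm

Part | A | x̄ᵢ | ȳᵢ | A·x̄ᵢ | A·ȳᵢ
plate | 28500.00 | 95.00 | 75.00 | 2707500.00 | 2137500.00
hole | -4440.00 | 91.00 | 55.00 | -404040.00 | -244200.00
Σ | 24060.00 |  |  | 2303460.00 | 1893300.00
x_c = 2303460.00 / 24060.00 = 95.74 mm
y_c = 1893300.00 / 24060.00 = 78.69 mm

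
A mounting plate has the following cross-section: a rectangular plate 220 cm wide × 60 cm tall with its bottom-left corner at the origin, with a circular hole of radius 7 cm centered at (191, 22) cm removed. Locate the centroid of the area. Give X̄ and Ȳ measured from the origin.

X̄ = 109.04 cm, Ȳ = 30.09 cm

plate: A = 220 × 60 = 13200.00, centroid at (110.00, 30.00).
hole: A = −π·7² = -153.94, centroid at (191.00, 22.00).
ΣA = 13046.06 cm², ΣAX̄ = 1422597.83 cm³, ΣAȲ = 392613.36 cm³.
X̄ = 1422597.83/13046.06 = 109.04 cm; Ȳ = 392613.36/13046.06 = 30.09 cm.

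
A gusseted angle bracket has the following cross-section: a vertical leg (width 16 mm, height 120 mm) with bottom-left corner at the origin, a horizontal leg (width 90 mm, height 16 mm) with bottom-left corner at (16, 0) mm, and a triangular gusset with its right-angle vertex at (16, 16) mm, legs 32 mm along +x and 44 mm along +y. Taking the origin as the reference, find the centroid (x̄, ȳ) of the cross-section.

x̄ = 30.01 mm, ȳ = 36.49 mm

vertical leg: A = 16 × 120 = 1920.00, centroid at (8.00, 60.00).
horizontal leg: A = 90 × 16 = 1440.00, centroid at (61.00, 8.00).
gusset: A = ½·32·44 = 704.00, centroid at (26.67, 30.67).
ΣA = 4064.00 mm²
ΣAx̄ = (1920.00)(8.00) + (1440.00)(61.00) + (704.00)(26.67) = 121973.33 mm³
ΣAȳ = (1920.00)(60.00) + (1440.00)(8.00) + (704.00)(30.67) = 148309.33 mm³
x̄ = 121973.33 / 4064.00 = 30.01 mm
ȳ = 148309.33 / 4064.00 = 36.49 mm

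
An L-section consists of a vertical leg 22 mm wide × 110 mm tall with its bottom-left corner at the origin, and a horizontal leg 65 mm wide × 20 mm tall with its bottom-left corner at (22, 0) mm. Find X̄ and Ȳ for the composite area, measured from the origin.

X̄ = 26.20 mm, Ȳ = 39.27 mm

Part | A | x̄ᵢ | ȳᵢ | A·x̄ᵢ | A·ȳᵢ
vertical leg | 2420.00 | 11.00 | 55.00 | 26620.00 | 133100.00
horizontal leg | 1300.00 | 54.50 | 10.00 | 70850.00 | 13000.00
Σ | 3720.00 |  |  | 97470.00 | 146100.00
X̄ = 97470.00 / 3720.00 = 26.20 mm
Ȳ = 146100.00 / 3720.00 = 39.27 mm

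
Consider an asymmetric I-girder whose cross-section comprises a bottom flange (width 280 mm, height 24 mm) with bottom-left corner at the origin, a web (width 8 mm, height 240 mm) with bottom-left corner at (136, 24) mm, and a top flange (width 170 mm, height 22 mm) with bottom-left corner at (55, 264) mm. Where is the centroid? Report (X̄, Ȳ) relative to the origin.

Part | A | x̄ᵢ | ȳᵢ | A·x̄ᵢ | A·ȳᵢ
bottom flange | 6720.00 | 140.00 | 12.00 | 940800.00 | 80640.00
web | 1920.00 | 140.00 | 144.00 | 268800.00 | 276480.00
top flange | 3740.00 | 140.00 | 275.00 | 523600.00 | 1028500.00
Σ | 12380.00 |  |  | 1733200.00 | 1385620.00
X̄ = 1733200.00 / 12380.00 = 140.00 mm
Ȳ = 1385620.00 / 12380.00 = 111.92 mm

X̄ = 140.00 mm, Ȳ = 111.92 mm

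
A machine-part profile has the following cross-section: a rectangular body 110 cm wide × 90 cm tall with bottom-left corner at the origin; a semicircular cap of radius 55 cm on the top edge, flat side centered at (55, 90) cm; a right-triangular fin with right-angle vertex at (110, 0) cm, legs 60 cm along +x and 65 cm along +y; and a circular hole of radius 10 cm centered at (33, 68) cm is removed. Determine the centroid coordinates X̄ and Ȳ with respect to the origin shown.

rectangular body: A = 110 × 90 = 9900.00, centroid at (55.00, 45.00).
semicircular top: A = ½π·55² = 4751.66, centroid at (55.00, 113.34).
triangular fin: A = ½·60·65 = 1950.00, centroid at (130.00, 21.67).
hole: A = −π·10² = -314.16, centroid at (33.00, 68.00).
ΣA = 16287.50 cm²
ΣAX̄ = (9900.00)(55.00) + (4751.66)(55.00) + (1950.00)(130.00) + (-314.16)(33.00) = 1048973.98 cm³
ΣAȲ = (9900.00)(45.00) + (4751.66)(113.34) + (1950.00)(21.67) + (-314.16)(68.00) = 1004953.14 cm³
X̄ = 1048973.98 / 16287.50 = 64.40 cm
Ȳ = 1004953.14 / 16287.50 = 61.70 cm

X̄ = 64.40 cm, Ȳ = 61.70 cm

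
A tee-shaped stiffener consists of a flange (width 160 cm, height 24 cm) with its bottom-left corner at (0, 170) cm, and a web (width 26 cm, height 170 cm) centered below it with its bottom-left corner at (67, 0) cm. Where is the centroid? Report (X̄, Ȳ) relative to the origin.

web: A = 26 × 170 = 4420.00, centroid at (80.00, 85.00).
flange: A = 160 × 24 = 3840.00, centroid at (80.00, 182.00).
ΣA = 8260.00 cm²
ΣAX̄ = (4420.00)(80.00) + (3840.00)(80.00) = 660800.00 cm³
ΣAȲ = (4420.00)(85.00) + (3840.00)(182.00) = 1074580.00 cm³
X̄ = 660800.00 / 8260.00 = 80.00 cm
Ȳ = 1074580.00 / 8260.00 = 130.09 cm

X̄ = 80.00 cm, Ȳ = 130.09 cm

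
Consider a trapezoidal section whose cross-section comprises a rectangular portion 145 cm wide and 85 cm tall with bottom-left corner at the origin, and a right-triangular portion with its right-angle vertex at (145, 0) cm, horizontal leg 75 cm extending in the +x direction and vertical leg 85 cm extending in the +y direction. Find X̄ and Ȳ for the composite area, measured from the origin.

X̄ = 92.53 cm, Ȳ = 39.59 cm

Part | A | x̄ᵢ | ȳᵢ | A·x̄ᵢ | A·ȳᵢ
rectangular portion | 12325.00 | 72.50 | 42.50 | 893562.50 | 523812.50
triangular portion | 3187.50 | 170.00 | 28.33 | 541875.00 | 90312.50
Σ | 15512.50 |  |  | 1435437.50 | 614125.00
X̄ = 1435437.50 / 15512.50 = 92.53 cm
Ȳ = 614125.00 / 15512.50 = 39.59 cm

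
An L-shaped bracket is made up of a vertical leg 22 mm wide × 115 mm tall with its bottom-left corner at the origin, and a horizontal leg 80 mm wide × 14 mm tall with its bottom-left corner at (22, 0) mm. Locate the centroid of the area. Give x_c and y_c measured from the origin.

x_c = 26.65 mm, y_c = 42.00 mm

Part | A | x̄ᵢ | ȳᵢ | A·x̄ᵢ | A·ȳᵢ
vertical leg | 2530.00 | 11.00 | 57.50 | 27830.00 | 145475.00
horizontal leg | 1120.00 | 62.00 | 7.00 | 69440.00 | 7840.00
Σ | 3650.00 |  |  | 97270.00 | 153315.00
x_c = 97270.00 / 3650.00 = 26.65 mm
y_c = 153315.00 / 3650.00 = 42.00 mm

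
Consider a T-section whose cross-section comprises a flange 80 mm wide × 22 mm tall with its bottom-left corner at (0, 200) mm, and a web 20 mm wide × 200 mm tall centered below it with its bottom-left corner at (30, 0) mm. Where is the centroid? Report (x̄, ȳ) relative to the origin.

x̄ = 40.00 mm, ȳ = 133.92 mm

Part | A | x̄ᵢ | ȳᵢ | A·x̄ᵢ | A·ȳᵢ
web | 4000.00 | 40.00 | 100.00 | 160000.00 | 400000.00
flange | 1760.00 | 40.00 | 211.00 | 70400.00 | 371360.00
Σ | 5760.00 |  |  | 230400.00 | 771360.00
x̄ = 230400.00 / 5760.00 = 40.00 mm
ȳ = 771360.00 / 5760.00 = 133.92 mm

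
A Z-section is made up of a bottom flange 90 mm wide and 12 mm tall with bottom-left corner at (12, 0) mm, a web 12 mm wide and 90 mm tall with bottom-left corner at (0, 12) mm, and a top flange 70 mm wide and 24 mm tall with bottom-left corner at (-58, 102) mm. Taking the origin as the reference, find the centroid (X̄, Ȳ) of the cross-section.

X̄ = 7.66 mm, Ȳ = 67.59 mm

Part | A | x̄ᵢ | ȳᵢ | A·x̄ᵢ | A·ȳᵢ
bottom flange | 1080.00 | 57.00 | 6.00 | 61560.00 | 6480.00
web | 1080.00 | 6.00 | 57.00 | 6480.00 | 61560.00
top flange | 1680.00 | -23.00 | 114.00 | -38640.00 | 191520.00
Σ | 3840.00 |  |  | 29400.00 | 259560.00
X̄ = 29400.00 / 3840.00 = 7.66 mm
Ȳ = 259560.00 / 3840.00 = 67.59 mm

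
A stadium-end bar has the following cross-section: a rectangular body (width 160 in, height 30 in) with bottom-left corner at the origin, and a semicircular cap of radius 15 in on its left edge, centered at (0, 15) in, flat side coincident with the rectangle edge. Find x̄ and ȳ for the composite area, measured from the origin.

x̄ = 74.08 in, ȳ = 15.00 in

rectangular body: A = 160 × 30 = 4800.00, centroid at (80.00, 15.00).
semicircular end: A = ½π·15² = 353.43, centroid at (-6.37, 15.00).
ΣA = 5153.43 in²
ΣAx̄ = (4800.00)(80.00) + (353.43)(-6.37) = 381750.00 in³
ΣAȳ = (4800.00)(15.00) + (353.43)(15.00) = 77301.44 in³
x̄ = 381750.00 / 5153.43 = 74.08 in
ȳ = 77301.44 / 5153.43 = 15.00 in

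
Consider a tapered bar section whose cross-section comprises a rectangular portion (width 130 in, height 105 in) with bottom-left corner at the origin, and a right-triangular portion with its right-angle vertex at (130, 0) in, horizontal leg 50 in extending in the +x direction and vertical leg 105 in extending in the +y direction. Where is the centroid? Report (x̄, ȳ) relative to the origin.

rectangular portion: A = 130 × 105 = 13650.00, centroid at (65.00, 52.50).
triangular portion: A = ½·50·105 = 2625.00, centroid at (146.67, 35.00).
ΣA = 16275.00 in²
ΣAx̄ = (13650.00)(65.00) + (2625.00)(146.67) = 1272250.00 in³
ΣAȳ = (13650.00)(52.50) + (2625.00)(35.00) = 808500.00 in³
x̄ = 1272250.00 / 16275.00 = 78.17 in
ȳ = 808500.00 / 16275.00 = 49.68 in

x̄ = 78.17 in, ȳ = 49.68 in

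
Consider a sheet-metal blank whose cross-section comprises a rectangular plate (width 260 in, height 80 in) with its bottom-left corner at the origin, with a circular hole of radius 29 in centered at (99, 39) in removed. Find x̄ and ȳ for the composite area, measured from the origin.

plate: A = 260 × 80 = 20800.00, centroid at (130.00, 40.00).
hole: A = −π·29² = -2642.08, centroid at (99.00, 39.00).
ΣA = 18157.92 in²
ΣAx̄ = (20800.00)(130.00) + (-2642.08)(99.00) = 2442434.14 in³
ΣAȳ = (20800.00)(40.00) + (-2642.08)(39.00) = 728958.90 in³
x̄ = 2442434.14 / 18157.92 = 134.51 in
ȳ = 728958.90 / 18157.92 = 40.15 in

x̄ = 134.51 in, ȳ = 40.15 in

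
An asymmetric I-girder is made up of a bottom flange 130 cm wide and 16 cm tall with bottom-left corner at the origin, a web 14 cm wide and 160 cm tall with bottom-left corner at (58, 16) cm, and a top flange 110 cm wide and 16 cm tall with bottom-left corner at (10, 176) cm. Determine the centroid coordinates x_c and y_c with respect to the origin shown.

bottom flange: A = 130 × 16 = 2080.00, centroid at (65.00, 8.00).
web: A = 14 × 160 = 2240.00, centroid at (65.00, 96.00).
top flange: A = 110 × 16 = 1760.00, centroid at (65.00, 184.00).
ΣA = 6080.00 cm²
ΣAx_c = (2080.00)(65.00) + (2240.00)(65.00) + (1760.00)(65.00) = 395200.00 cm³
ΣAy_c = (2080.00)(8.00) + (2240.00)(96.00) + (1760.00)(184.00) = 555520.00 cm³
x_c = 395200.00 / 6080.00 = 65.00 cm
y_c = 555520.00 / 6080.00 = 91.37 cm

x_c = 65.00 cm, y_c = 91.37 cm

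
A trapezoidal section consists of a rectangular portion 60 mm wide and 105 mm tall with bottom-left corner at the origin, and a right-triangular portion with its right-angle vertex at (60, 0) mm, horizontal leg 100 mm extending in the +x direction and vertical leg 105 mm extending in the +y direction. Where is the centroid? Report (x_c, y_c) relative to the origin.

x_c = 58.79 mm, y_c = 44.55 mm

rectangular portion: A = 60 × 105 = 6300.00, centroid at (30.00, 52.50).
triangular portion: A = ½·100·105 = 5250.00, centroid at (93.33, 35.00).
ΣA = 11550.00 mm²
ΣAx_c = (6300.00)(30.00) + (5250.00)(93.33) = 679000.00 mm³
ΣAy_c = (6300.00)(52.50) + (5250.00)(35.00) = 514500.00 mm³
x_c = 679000.00 / 11550.00 = 58.79 mm
y_c = 514500.00 / 11550.00 = 44.55 mm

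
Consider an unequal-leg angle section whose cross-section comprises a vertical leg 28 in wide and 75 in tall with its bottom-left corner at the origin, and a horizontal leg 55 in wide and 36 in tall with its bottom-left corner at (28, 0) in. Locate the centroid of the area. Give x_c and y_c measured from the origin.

x_c = 34.14 in, y_c = 28.04 in

vertical leg: A = 28 × 75 = 2100.00, centroid at (14.00, 37.50).
horizontal leg: A = 55 × 36 = 1980.00, centroid at (55.50, 18.00).
ΣA = 4080.00 in², ΣAx_c = 139290.00 in³, ΣAy_c = 114390.00 in³.
x_c = 139290.00/4080.00 = 34.14 in; y_c = 114390.00/4080.00 = 28.04 in.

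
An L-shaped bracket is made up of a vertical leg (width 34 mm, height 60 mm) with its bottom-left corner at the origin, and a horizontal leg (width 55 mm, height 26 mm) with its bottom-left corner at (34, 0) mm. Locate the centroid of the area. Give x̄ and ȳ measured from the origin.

x̄ = 35.34 mm, ȳ = 22.99 mm

Part | A | x̄ᵢ | ȳᵢ | A·x̄ᵢ | A·ȳᵢ
vertical leg | 2040.00 | 17.00 | 30.00 | 34680.00 | 61200.00
horizontal leg | 1430.00 | 61.50 | 13.00 | 87945.00 | 18590.00
Σ | 3470.00 |  |  | 122625.00 | 79790.00
x̄ = 122625.00 / 3470.00 = 35.34 mm
ȳ = 79790.00 / 3470.00 = 22.99 mm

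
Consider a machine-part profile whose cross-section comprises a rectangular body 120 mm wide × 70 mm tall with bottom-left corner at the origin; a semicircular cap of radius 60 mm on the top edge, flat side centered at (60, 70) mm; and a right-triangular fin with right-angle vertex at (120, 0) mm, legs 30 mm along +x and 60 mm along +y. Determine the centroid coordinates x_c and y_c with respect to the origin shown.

rectangular body: A = 120 × 70 = 8400.00, centroid at (60.00, 35.00).
semicircular top: A = ½π·60² = 5654.87, centroid at (60.00, 95.46).
triangular fin: A = ½·30·60 = 900.00, centroid at (130.00, 20.00).
ΣA = 14954.87 mm², ΣAx_c = 960292.01 mm³, ΣAy_c = 851840.67 mm³.
x_c = 960292.01/14954.87 = 64.21 mm; y_c = 851840.67/14954.87 = 56.96 mm.

x_c = 64.21 mm, y_c = 56.96 mm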